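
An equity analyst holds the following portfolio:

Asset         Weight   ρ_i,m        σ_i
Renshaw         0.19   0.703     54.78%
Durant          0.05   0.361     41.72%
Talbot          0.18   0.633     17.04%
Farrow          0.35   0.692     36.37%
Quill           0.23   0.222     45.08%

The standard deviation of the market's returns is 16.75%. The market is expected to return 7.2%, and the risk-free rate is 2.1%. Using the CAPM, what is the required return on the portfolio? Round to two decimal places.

β_Renshaw = 0.703 × 54.78% / 16.75% = 2.2991
β_Durant = 0.361 × 41.72% / 16.75% = 0.8992
β_Talbot = 0.633 × 17.04% / 16.75% = 0.6440
β_Farrow = 0.692 × 36.37% / 16.75% = 1.5026
β_Quill = 0.222 × 45.08% / 16.75% = 0.5975
β_P = Σ w_i β_i = 0.19×2.2991 + 0.05×0.8992 + 0.18×0.6440 + 0.35×1.5026 + 0.23×0.5975 = 1.2610
MRP = 7.2% − 2.1% = 5.10%
E(R_P) = R_f + β_P × MRP = 2.1% + 1.2610 × 5.1% = 8.53%

8.53%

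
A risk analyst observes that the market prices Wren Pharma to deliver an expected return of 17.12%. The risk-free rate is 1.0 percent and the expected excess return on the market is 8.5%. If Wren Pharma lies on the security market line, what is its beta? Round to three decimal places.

β = (E(R) − R_f) / MRP = (17.12% − 1.0%) / 8.5% = 16.12% / 8.5% = 1.896

1.896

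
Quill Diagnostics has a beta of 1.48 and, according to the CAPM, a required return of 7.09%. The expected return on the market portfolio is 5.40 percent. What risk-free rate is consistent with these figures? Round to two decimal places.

1.88%

E(R) = R_f + β(E(R_m) − R_f) = R_f(1 − β) + β·E(R_m)
7.09% = R_f × (1 − 1.48) + 1.48 × 5.40%
7.09% = R_f × -0.48 + 7.9920%
R_f = (7.09% − 7.9920%) / -0.48 = 1.88%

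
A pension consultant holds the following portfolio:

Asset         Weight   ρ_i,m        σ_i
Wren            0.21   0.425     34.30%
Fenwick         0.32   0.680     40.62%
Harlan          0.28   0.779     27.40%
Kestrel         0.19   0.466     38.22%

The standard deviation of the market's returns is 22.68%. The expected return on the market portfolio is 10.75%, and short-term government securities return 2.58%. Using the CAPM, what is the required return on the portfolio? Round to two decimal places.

β_Wren = 0.425 × 34.30% / 22.68% = 0.6427
β_Fenwick = 0.680 × 40.62% / 22.68% = 1.2179
β_Harlan = 0.779 × 27.40% / 22.68% = 0.9411
β_Kestrel = 0.466 × 38.22% / 22.68% = 0.7853
β_P = Σ w_i β_i = 0.21×0.6427 + 0.32×1.2179 + 0.28×0.9411 + 0.19×0.7853 = 0.9374
MRP = 10.75% − 2.58% = 8.17%
E(R_P) = R_f + β_P × MRP = 2.58% + 0.9374 × 8.17% = 10.24%

10.24%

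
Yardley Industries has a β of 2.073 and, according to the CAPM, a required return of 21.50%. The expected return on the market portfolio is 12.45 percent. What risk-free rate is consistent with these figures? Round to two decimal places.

E(R) = R_f + β(E(R_m) − R_f) = R_f(1 − β) + β·E(R_m)
21.50% = R_f × (1 − 2.073) + 2.073 × 12.45%
21.50% = R_f × -1.073 + 25.80885%
R_f = (21.50% − 25.80885%) / -1.073 = 4.02%

4.02%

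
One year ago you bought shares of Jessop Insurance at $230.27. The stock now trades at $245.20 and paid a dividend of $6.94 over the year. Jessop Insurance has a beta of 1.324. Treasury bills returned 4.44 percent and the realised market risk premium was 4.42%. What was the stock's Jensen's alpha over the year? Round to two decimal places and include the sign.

-0.79%

Realised HPR = (P1 + D1 − P0) / P0 = (245.20 + 6.94 − 230.27) / 230.27 = 21.87 / 230.27 = 9.4975%
CAPM required = R_f + β·MRP = 4.44% + 1.324 × 4.42% = 10.29208%
α = realised − required = 9.4975% − 10.29208% = -0.79%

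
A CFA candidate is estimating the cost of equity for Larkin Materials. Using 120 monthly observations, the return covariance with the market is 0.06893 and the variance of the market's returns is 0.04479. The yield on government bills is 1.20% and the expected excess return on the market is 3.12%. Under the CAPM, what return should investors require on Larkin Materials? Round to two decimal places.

β = Cov(R_i, R_m) / Var(R_m) = 0.06893 / 0.04479 = 1.5390
E(R) = R_f + β × MRP = 1.20% + 1.5390 × 3.12% = 6.00%

6.00%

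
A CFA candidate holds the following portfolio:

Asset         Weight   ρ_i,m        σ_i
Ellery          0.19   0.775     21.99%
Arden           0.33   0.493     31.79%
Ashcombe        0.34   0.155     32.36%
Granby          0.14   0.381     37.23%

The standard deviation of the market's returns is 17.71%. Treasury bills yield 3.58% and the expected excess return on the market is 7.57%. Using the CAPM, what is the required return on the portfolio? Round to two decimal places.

8.75%

β_Ellery = 0.775 × 21.99% / 17.71% = 0.9623
β_Arden = 0.493 × 31.79% / 17.71% = 0.8850
β_Ashcombe = 0.155 × 32.36% / 17.71% = 0.2832
β_Granby = 0.381 × 37.23% / 17.71% = 0.8009
β_P = Σ w_i β_i = 0.19×0.9623 + 0.33×0.8850 + 0.34×0.2832 + 0.14×0.8009 = 0.6833
E(R_P) = R_f + β_P × MRP = 3.58% + 0.6833 × 7.57% = 8.75%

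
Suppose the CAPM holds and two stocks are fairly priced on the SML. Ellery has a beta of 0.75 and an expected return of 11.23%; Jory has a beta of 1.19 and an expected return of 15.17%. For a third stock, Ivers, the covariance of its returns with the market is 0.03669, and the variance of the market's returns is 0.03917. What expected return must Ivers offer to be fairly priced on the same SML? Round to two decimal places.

MRP = (15.17% − 11.23%) / (1.19 − 0.75) = 8.9545%
R_f = 11.23% − 0.75 × 8.9545% = 4.5141%
β_Ivers = Cov / Var(R_m) = 0.03669 / 0.03917 = 0.9367
E(R_Ivers) = R_f + β × MRP = 4.5141% + 0.9367 × 8.9545% = 12.90%

12.90%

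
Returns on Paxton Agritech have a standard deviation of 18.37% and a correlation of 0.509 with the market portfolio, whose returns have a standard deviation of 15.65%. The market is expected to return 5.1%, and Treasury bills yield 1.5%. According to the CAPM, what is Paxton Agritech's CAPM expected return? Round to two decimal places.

3.65%

β = ρ × σ_i / σ_m = 0.509 × 18.37% / 15.65% = 0.5975
MRP = 5.1% − 1.5% = 3.60%
E(R) = 1.5% + 0.5975 × 3.6% = 3.65%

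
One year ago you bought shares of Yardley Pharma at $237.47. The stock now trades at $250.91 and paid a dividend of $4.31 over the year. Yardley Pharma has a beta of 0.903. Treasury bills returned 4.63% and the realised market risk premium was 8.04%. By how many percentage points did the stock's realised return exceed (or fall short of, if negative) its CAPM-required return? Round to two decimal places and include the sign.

Realised HPR = (P1 + D1 − P0) / P0 = (250.91 + 4.31 − 237.47) / 237.47 = 17.75 / 237.47 = 7.4746%
CAPM required = R_f + β·MRP = 4.63% + 0.903 × 8.04% = 11.89012%
α = realised − required = 7.4746% − 11.89012% = -4.42%

-4.42%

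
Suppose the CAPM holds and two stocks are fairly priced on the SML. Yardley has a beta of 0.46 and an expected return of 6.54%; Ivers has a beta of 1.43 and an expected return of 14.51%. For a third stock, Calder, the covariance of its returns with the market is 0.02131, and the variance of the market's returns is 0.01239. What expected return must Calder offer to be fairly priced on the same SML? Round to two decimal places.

MRP = (14.51% − 6.54%) / (1.43 − 0.46) = 8.2165%
R_f = 6.54% − 0.46 × 8.2165% = 2.7604%
β_Calder = Cov / Var(R_m) = 0.02131 / 0.01239 = 1.7199
E(R_Calder) = R_f + β × MRP = 2.7604% + 1.7199 × 8.2165% = 16.89%

16.89%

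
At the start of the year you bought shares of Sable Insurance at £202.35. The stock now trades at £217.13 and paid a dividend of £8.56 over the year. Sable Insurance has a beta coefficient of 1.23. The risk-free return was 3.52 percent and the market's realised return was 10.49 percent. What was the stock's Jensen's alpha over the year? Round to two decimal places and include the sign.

-0.56%

Realised HPR = (P1 + D1 − P0) / P0 = (217.13 + 8.56 − 202.35) / 202.35 = 23.34 / 202.35 = 11.5345%
MRP = 10.49% − 3.52% = 6.97%
CAPM required = R_f + β·MRP = 3.52% + 1.23 × 6.97% = 12.0931%
α = realised − required = 11.5345% − 12.0931% = -0.56%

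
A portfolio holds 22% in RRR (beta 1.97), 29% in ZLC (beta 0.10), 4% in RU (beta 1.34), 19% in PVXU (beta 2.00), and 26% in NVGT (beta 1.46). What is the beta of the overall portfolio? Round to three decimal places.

1.276

β_P = Σ w_i β_i = 0.22×1.97 + 0.29×0.10 + 0.04×1.34 + 0.19×2.00 + 0.26×1.46 = 1.2756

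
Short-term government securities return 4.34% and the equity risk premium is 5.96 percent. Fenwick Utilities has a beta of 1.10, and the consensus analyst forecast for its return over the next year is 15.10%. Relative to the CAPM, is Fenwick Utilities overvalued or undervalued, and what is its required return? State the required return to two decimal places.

Undervalued; required return 10.90%

Required return = R_f + β·MRP = 4.34% + 1.10 × 5.96% = 10.90%
Forecast 15.10% > required 10.90% → the stock plots above the SML → undervalued.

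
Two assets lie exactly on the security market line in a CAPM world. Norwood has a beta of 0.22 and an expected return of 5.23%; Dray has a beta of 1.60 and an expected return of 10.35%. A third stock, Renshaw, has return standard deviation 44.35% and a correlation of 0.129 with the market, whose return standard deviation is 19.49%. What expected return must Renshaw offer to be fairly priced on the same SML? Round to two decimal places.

MRP = (10.35% − 5.23%) / (1.60 − 0.22) = 3.7101%
R_f = 5.23% − 0.22 × 3.7101% = 4.4138%
β_Renshaw = ρ·σ_i/σ_m = 0.129 × 44.35 / 19.49 = 0.2935
E(R_Renshaw) = R_f + β × MRP = 4.4138% + 0.2935 × 3.7101% = 5.50%

5.50%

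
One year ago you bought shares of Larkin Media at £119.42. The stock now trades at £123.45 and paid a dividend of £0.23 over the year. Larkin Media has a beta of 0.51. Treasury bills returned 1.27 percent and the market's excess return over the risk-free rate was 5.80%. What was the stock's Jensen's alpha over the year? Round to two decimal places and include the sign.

-0.66%

Realised HPR = (P1 + D1 − P0) / P0 = (123.45 + 0.23 − 119.42) / 119.42 = 4.26 / 119.42 = 3.5672%
CAPM required = R_f + β·MRP = 1.27% + 0.51 × 5.80% = 4.2280%
α = realised − required = 3.5672% − 4.2280% = -0.66%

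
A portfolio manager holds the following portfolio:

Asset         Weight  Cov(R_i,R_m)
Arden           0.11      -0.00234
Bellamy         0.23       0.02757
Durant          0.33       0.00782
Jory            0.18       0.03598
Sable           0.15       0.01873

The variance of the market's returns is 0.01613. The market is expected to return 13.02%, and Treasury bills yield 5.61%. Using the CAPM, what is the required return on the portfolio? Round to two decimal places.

13.86%

β_Arden = -0.00234 / 0.01613 = -0.1451
β_Bellamy = 0.02757 / 0.01613 = 1.7092
β_Durant = 0.00782 / 0.01613 = 0.4848
β_Jory = 0.03598 / 0.01613 = 2.2306
β_Sable = 0.01873 / 0.01613 = 1.1612
β_P = Σ w_i β_i = 0.11×-0.1451 + 0.23×1.7092 + 0.33×0.4848 + 0.18×2.2306 + 0.15×1.1612 = 1.1128
MRP = 13.02% − 5.61% = 7.41%
E(R_P) = R_f + β_P × MRP = 5.61% + 1.1128 × 7.41% = 13.86%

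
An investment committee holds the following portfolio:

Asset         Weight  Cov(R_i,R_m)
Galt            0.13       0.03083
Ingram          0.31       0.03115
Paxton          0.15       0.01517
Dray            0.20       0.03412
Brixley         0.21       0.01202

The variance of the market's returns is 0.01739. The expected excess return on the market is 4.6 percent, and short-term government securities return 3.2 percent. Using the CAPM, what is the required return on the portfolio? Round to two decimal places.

9.89%

β_Galt = 0.03083 / 0.01739 = 1.7729
β_Ingram = 0.03115 / 0.01739 = 1.7913
β_Paxton = 0.01517 / 0.01739 = 0.8723
β_Dray = 0.03412 / 0.01739 = 1.9620
β_Brixley = 0.01202 / 0.01739 = 0.6912
β_P = Σ w_i β_i = 0.13×1.7729 + 0.31×1.7913 + 0.15×0.8723 + 0.20×1.9620 + 0.21×0.6912 = 1.4542
E(R_P) = R_f + β_P × MRP = 3.2% + 1.4542 × 4.6% = 9.89%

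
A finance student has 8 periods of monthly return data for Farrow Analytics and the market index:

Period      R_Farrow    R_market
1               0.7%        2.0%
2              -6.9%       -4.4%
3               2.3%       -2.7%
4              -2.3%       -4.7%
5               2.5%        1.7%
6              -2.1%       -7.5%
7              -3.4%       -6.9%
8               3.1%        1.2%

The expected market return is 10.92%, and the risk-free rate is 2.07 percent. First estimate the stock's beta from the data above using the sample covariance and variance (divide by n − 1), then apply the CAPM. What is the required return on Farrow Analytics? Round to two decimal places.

7.78%

Mean R_i = (0.7 − 6.9 + 2.3 − 2.3 + 2.5 − 2.1 − 3.4 + 3.1) / 8 = -0.7625%
Mean R_m = (2.0 − 4.4 − 2.7 − 4.7 + 1.7 − 7.5 − 6.9 + 1.2) / 8 = -2.6625%
Σ(R_i − R̄_i)(R_m − R̄_m) = 67.2988  ⇒  Cov = 67.2988 / 7 = 9.6141
Σ(R_m − R̄_m)² = 104.2188  ⇒  Var(R_m) = 104.2188 / 7 = 14.8884
β = Cov / Var(R_m) = 9.6141 / 14.8884 = 0.6457
MRP = 10.92% − 2.07% = 8.85%
E(R) = R_f + β × MRP = 2.07% + 0.6457 × 8.85% = 7.78%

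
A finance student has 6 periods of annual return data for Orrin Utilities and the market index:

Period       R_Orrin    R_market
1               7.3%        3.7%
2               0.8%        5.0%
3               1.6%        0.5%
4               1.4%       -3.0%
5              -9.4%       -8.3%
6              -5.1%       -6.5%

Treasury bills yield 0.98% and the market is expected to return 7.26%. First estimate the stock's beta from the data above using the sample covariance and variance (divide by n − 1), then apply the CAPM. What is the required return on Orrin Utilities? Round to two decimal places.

Mean R_i = (7.3 + 0.8 + 1.6 + 1.4 − 9.4 − 5.1) / 6 = -0.5667%
Mean R_m = (3.7 + 5.0 + 0.5 − 3.0 − 8.3 − 6.5) / 6 = -1.4333%
Σ(R_i − R̄_i)(R_m − R̄_m) = 133.9067  ⇒  Cov = 133.9067 / 5 = 26.7813
Σ(R_m − R̄_m)² = 146.7533  ⇒  Var(R_m) = 146.7533 / 5 = 29.3507
β = Cov / Var(R_m) = 26.7813 / 29.3507 = 0.9125
MRP = 7.26% − 0.98% = 6.28%
E(R) = R_f + β × MRP = 0.98% + 0.9125 × 6.28% = 6.71%

6.71%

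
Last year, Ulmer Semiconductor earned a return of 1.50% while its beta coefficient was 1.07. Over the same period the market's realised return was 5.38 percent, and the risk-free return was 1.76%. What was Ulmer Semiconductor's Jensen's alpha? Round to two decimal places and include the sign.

Market excess return = 5.38% − 1.76% = 3.62%
CAPM benchmark = R_f + β(R_m − R_f) = 1.76% + 1.07 × 3.62% = 5.6334%
α = actual − benchmark = 1.50% − 5.6334% = -4.13%

-4.13%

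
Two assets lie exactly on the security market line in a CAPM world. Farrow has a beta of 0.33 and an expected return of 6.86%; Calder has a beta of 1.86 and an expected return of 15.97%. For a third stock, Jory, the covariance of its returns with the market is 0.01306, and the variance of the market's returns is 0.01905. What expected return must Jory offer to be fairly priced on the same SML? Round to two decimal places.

MRP = (15.97% − 6.86%) / (1.86 − 0.33) = 5.9542%
R_f = 6.86% − 0.33 × 5.9542% = 4.8951%
β_Jory = Cov / Var(R_m) = 0.01306 / 0.01905 = 0.6856
E(R_Jory) = R_f + β × MRP = 4.8951% + 0.6856 × 5.9542% = 8.98%

8.98%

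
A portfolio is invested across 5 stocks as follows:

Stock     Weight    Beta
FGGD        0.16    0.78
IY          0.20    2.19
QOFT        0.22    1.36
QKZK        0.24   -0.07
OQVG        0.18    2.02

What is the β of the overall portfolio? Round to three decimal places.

β_P = Σ w_i β_i = 0.16×0.78 + 0.20×2.19 + 0.22×1.36 + 0.24×-0.07 + 0.18×2.02 = 1.2088

1.209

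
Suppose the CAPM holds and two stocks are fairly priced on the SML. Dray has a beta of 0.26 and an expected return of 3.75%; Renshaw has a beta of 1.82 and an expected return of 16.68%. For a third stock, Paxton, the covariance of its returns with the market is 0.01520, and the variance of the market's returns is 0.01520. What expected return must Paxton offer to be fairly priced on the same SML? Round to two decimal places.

MRP = (16.68% − 3.75%) / (1.82 − 0.26) = 8.2885%
R_f = 3.75% − 0.26 × 8.2885% = 1.5950%
β_Paxton = Cov / Var(R_m) = 0.01520 / 0.01520 = 1.0000
E(R_Paxton) = R_f + β × MRP = 1.5950% + 1.0000 × 8.2885% = 9.88%

9.88%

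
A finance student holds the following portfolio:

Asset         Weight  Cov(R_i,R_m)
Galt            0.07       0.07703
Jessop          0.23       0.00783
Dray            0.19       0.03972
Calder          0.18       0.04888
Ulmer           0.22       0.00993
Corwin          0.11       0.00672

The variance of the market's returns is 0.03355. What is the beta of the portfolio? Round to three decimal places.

0.789

β_Galt = 0.07703 / 0.03355 = 2.2960
β_Jessop = 0.00783 / 0.03355 = 0.2334
β_Dray = 0.03972 / 0.03355 = 1.1839
β_Calder = 0.04888 / 0.03355 = 1.4569
β_Ulmer = 0.00993 / 0.03355 = 0.2960
β_Corwin = 0.00672 / 0.03355 = 0.2003
β_P = Σ w_i β_i = 0.07×2.2960 + 0.23×0.2334 + 0.19×1.1839 + 0.18×1.4569 + 0.22×0.2960 + 0.11×0.2003 = 0.7887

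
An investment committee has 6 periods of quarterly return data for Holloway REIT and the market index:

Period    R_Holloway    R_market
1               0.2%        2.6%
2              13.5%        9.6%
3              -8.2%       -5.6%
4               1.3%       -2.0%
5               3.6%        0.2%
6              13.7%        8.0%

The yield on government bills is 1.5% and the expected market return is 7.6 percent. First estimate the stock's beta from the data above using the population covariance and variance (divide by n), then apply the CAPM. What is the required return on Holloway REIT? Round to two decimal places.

9.79%

Mean R_i = (0.2 + 13.5 − 8.2 + 1.3 + 3.6 + 13.7) / 6 = 4.0167%
Mean R_m = (2.6 + 9.6 − 5.6 − 2.0 + 0.2 + 8.0) / 6 = 2.1333%
Σ(R_i − R̄_i)(R_m − R̄_m) = 232.3467  ⇒  Cov = 232.3467 / 6 = 38.7245
Σ(R_m − R̄_m)² = 171.0133  ⇒  Var(R_m) = 171.0133 / 6 = 28.5022
β = Cov / Var(R_m) = 38.7245 / 28.5022 = 1.3586
MRP = 7.6% − 1.5% = 6.10%
E(R) = R_f + β × MRP = 1.5% + 1.3586 × 6.1% = 9.79%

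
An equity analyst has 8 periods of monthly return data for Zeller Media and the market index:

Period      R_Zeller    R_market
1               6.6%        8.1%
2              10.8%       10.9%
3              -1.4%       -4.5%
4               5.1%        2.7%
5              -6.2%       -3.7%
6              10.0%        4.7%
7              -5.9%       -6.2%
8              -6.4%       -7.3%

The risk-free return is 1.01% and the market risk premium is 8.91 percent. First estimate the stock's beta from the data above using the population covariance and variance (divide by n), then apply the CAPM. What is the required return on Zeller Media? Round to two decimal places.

9.93%

Mean R_i = (6.6 + 10.8 − 1.4 + 5.1 − 6.2 + 10.0 − 5.9 − 6.4) / 8 = 1.5750%
Mean R_m = (8.1 + 10.9 − 4.5 + 2.7 − 3.7 + 4.7 − 6.2 − 7.3) / 8 = 0.5875%
Σ(R_i − R̄_i)(R_m − R̄_m) = 337.0875  ⇒  Cov = 337.0875 / 8 = 42.1359
Σ(R_m − R̄_m)² = 336.7088  ⇒  Var(R_m) = 336.7088 / 8 = 42.0886
β = Cov / Var(R_m) = 42.1359 / 42.0886 = 1.0011
E(R) = R_f + β × MRP = 1.01% + 1.0011 × 8.91% = 9.93%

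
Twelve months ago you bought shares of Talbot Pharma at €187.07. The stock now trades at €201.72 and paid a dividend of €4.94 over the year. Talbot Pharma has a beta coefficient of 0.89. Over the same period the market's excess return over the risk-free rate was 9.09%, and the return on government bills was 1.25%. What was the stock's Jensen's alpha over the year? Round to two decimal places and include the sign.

Realised HPR = (P1 + D1 − P0) / P0 = (201.72 + 4.94 − 187.07) / 187.07 = 19.59 / 187.07 = 10.4720%
CAPM required = R_f + β·MRP = 1.25% + 0.89 × 9.09% = 9.3401%
α = realised − required = 10.4720% − 9.3401% = +1.13%

+1.13%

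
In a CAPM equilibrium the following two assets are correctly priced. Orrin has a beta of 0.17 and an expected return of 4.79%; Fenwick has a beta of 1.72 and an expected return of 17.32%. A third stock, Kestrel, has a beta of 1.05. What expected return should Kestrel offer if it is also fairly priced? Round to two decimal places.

MRP (SML slope) = (17.32% − 4.79%) / (1.72 − 0.17) = 12.53% / 1.55 = 8.0839%
R_f (intercept) = 4.79% − 0.17 × 8.0839% = 3.4157%
E(R_Kestrel) = R_f + β × MRP = 3.4157% + 1.05 × 8.0839% = 11.90%

11.90%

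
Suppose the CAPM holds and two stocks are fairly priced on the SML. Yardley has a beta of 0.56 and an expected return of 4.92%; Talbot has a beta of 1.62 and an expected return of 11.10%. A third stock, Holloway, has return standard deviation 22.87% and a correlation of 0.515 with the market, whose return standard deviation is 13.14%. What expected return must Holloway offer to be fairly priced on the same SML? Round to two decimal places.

MRP = (11.10% − 4.92%) / (1.62 − 0.56) = 5.8302%
R_f = 4.92% − 0.56 × 5.8302% = 1.6551%
β_Holloway = ρ·σ_i/σ_m = 0.515 × 22.87 / 13.14 = 0.8964
E(R_Holloway) = R_f + β × MRP = 1.6551% + 0.8964 × 5.8302% = 6.88%

6.88%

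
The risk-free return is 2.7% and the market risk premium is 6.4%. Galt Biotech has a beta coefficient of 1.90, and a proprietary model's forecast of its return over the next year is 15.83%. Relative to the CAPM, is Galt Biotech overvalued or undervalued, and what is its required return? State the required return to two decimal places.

Required return = R_f + β·MRP = 2.7% + 1.90 × 6.4% = 14.86%
Forecast 15.83% > required 14.86% → the stock plots above the SML → undervalued.

Undervalued; required return 14.86%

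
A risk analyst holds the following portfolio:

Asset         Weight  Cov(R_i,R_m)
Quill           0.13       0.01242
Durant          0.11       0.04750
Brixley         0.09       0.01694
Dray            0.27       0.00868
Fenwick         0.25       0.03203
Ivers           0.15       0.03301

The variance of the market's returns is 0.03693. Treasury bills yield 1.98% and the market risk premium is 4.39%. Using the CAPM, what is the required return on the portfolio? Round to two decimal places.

β_Quill = 0.01242 / 0.03693 = 0.3363
β_Durant = 0.04750 / 0.03693 = 1.2862
β_Brixley = 0.01694 / 0.03693 = 0.4587
β_Dray = 0.00868 / 0.03693 = 0.2350
β_Fenwick = 0.03203 / 0.03693 = 0.8673
β_Ivers = 0.03301 / 0.03693 = 0.8939
β_P = Σ w_i β_i = 0.13×0.3363 + 0.11×1.2862 + 0.09×0.4587 + 0.27×0.2350 + 0.25×0.8673 + 0.15×0.8939 = 0.6408
E(R_P) = R_f + β_P × MRP = 1.98% + 0.6408 × 4.39% = 4.79%

4.79%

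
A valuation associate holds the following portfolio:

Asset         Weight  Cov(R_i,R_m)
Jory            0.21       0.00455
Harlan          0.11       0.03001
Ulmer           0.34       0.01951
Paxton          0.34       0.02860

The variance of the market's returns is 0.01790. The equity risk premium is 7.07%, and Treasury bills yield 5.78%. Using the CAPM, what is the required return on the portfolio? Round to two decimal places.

13.92%

β_Jory = 0.00455 / 0.01790 = 0.2542
β_Harlan = 0.03001 / 0.01790 = 1.6765
β_Ulmer = 0.01951 / 0.01790 = 1.0899
β_Paxton = 0.02860 / 0.01790 = 1.5978
β_P = Σ w_i β_i = 0.21×0.2542 + 0.11×1.6765 + 0.34×1.0899 + 0.34×1.5978 = 1.1516
E(R_P) = R_f + β_P × MRP = 5.78% + 1.1516 × 7.07% = 13.92%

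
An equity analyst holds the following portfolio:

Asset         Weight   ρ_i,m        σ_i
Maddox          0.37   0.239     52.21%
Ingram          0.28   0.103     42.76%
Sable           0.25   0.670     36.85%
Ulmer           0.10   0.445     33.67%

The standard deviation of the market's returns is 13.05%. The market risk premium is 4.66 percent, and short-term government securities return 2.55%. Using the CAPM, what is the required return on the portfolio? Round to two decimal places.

β_Maddox = 0.239 × 52.21% / 13.05% = 0.9562
β_Ingram = 0.103 × 42.76% / 13.05% = 0.3375
β_Sable = 0.670 × 36.85% / 13.05% = 1.8919
β_Ulmer = 0.445 × 33.67% / 13.05% = 1.1481
β_P = Σ w_i β_i = 0.37×0.9562 + 0.28×0.3375 + 0.25×1.8919 + 0.10×1.1481 = 1.0361
E(R_P) = R_f + β_P × MRP = 2.55% + 1.0361 × 4.66% = 7.38%

7.38%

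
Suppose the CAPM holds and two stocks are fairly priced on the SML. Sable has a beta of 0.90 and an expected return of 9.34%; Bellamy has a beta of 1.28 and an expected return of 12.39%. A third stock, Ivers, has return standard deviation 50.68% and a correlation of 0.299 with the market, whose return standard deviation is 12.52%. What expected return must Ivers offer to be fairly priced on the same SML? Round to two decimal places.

MRP = (12.39% − 9.34%) / (1.28 − 0.90) = 8.0263%
R_f = 9.34% − 0.90 × 8.0263% = 2.1163%
β_Ivers = ρ·σ_i/σ_m = 0.299 × 50.68 / 12.52 = 1.2103
E(R_Ivers) = R_f + β × MRP = 2.1163% + 1.2103 × 8.0263% = 11.83%

11.83%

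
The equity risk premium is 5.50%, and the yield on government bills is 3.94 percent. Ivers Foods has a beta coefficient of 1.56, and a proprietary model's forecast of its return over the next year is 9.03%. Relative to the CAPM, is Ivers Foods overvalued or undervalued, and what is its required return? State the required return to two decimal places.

Required return = R_f + β·MRP = 3.94% + 1.56 × 5.50% = 12.52%
Forecast 9.03% < required 12.52% → the stock plots below the SML → overvalued.

Overvalued; required return 12.52%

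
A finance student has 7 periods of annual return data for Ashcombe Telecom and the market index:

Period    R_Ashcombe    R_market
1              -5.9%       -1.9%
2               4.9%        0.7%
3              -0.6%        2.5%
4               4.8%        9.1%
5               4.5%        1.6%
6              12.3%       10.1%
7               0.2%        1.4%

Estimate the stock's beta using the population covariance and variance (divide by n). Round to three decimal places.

Mean R_i = (-5.9 + 4.9 − 0.6 + 4.8 + 4.5 + 12.3 + 0.2) / 7 = 2.8857%
Mean R_m = (-1.9 + 0.7 + 2.5 + 9.1 + 1.6 + 10.1 + 1.4) / 7 = 3.3571%
Σ(R_i − R̄_i)(R_m − R̄_m) = 120.7157  ⇒  Cov = 120.7157 / 7 = 17.2451
Σ(R_m − R̄_m)² = 120.7971  ⇒  Var(R_m) = 120.7971 / 7 = 17.2567
β = Cov / Var(R_m) = 17.2451 / 17.2567 = 0.9993

0.999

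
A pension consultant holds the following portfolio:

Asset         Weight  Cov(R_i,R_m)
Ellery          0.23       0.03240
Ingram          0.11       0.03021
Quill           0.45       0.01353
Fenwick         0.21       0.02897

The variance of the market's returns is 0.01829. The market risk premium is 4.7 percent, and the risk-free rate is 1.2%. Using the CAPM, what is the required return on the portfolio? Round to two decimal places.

β_Ellery = 0.03240 / 0.01829 = 1.7715
β_Ingram = 0.03021 / 0.01829 = 1.6517
β_Quill = 0.01353 / 0.01829 = 0.7397
β_Fenwick = 0.02897 / 0.01829 = 1.5839
β_P = Σ w_i β_i = 0.23×1.7715 + 0.11×1.6517 + 0.45×0.7397 + 0.21×1.5839 = 1.2546
E(R_P) = R_f + β_P × MRP = 1.2% + 1.2546 × 4.7% = 7.10%

7.10%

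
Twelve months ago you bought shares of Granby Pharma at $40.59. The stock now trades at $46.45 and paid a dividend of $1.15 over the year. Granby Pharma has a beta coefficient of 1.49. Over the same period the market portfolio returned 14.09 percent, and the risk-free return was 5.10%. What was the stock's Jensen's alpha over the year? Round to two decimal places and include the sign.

Realised HPR = (P1 + D1 − P0) / P0 = (46.45 + 1.15 − 40.59) / 40.59 = 7.01 / 40.59 = 17.2703%
MRP = 14.09% − 5.10% = 8.99%
CAPM required = R_f + β·MRP = 5.10% + 1.49 × 8.99% = 18.4951%
α = realised − required = 17.2703% − 18.4951% = -1.22%

-1.22%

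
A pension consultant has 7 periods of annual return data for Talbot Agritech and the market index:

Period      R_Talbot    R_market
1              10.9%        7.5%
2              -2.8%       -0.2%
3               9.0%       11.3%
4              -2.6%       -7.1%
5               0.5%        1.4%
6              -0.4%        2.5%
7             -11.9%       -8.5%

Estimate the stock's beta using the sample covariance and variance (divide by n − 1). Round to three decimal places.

Mean R_i = (10.9 − 2.8 + 9.0 − 2.6 + 0.5 − 0.4 − 11.9) / 7 = 0.3857%
Mean R_m = (7.5 − 0.2 + 11.3 − 7.1 + 1.4 + 2.5 − 8.5) / 7 = 0.9857%
Σ(R_i − R̄_i)(R_m − R̄_m) = 300.6586  ⇒  Cov = 300.6586 / 6 = 50.1098
Σ(R_m − R̄_m)² = 308.0486  ⇒  Var(R_m) = 308.0486 / 6 = 51.3414
β = Cov / Var(R_m) = 50.1098 / 51.3414 = 0.9760

0.976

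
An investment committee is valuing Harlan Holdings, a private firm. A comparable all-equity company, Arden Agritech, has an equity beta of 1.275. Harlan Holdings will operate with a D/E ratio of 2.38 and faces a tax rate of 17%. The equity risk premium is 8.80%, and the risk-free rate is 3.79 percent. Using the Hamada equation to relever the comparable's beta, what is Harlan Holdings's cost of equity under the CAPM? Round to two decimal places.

β_L = β_U × [1 + (1 − t)(D/E)] = 1.275 × [1 + (1 − 0.17) × 2.38]
    = 1.275 × [1 + 0.83 × 2.38] = 1.275 × 2.9754 = 3.7936
E(R) = R_f + β_L × MRP = 3.79% + 3.7936 × 8.80% = 37.17%

37.17%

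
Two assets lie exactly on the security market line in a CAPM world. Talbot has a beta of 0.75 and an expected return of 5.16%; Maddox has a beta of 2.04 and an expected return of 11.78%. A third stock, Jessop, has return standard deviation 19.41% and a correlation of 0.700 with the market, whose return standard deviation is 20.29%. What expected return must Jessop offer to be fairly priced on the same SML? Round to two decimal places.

MRP = (11.78% − 5.16%) / (2.04 − 0.75) = 5.1318%
R_f = 5.16% − 0.75 × 5.1318% = 1.3112%
β_Jessop = ρ·σ_i/σ_m = 0.700 × 19.41 / 20.29 = 0.6696
E(R_Jessop) = R_f + β × MRP = 1.3112% + 0.6696 × 5.1318% = 4.75%

4.75%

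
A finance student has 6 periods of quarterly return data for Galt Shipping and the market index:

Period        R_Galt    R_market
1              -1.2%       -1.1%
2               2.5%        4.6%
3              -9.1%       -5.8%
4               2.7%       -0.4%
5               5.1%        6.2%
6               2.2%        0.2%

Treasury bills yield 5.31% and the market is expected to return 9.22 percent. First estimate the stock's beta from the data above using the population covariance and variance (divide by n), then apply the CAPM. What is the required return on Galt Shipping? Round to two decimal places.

9.34%

Mean R_i = (-1.2 + 2.5 − 9.1 + 2.7 + 5.1 + 2.2) / 6 = 0.3667%
Mean R_m = (-1.1 + 4.6 − 5.8 − 0.4 + 6.2 + 0.2) / 6 = 0.6167%
Σ(R_i − R̄_i)(R_m − R̄_m) = 95.2233  ⇒  Cov = 95.2233 / 6 = 15.8706
Σ(R_m − R̄_m)² = 92.3683  ⇒  Var(R_m) = 92.3683 / 6 = 15.3947
β = Cov / Var(R_m) = 15.8706 / 15.3947 = 1.0309
MRP = 9.22% − 5.31% = 3.91%
E(R) = R_f + β × MRP = 5.31% + 1.0309 × 3.91% = 9.34%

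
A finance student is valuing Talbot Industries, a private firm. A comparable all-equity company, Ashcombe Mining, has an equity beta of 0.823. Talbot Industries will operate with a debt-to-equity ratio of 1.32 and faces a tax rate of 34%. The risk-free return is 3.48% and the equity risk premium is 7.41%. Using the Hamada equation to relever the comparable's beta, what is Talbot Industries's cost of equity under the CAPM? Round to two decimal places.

14.89%

β_L = β_U × [1 + (1 − t)(D/E)] = 0.823 × [1 + (1 − 0.34) × 1.32]
    = 0.823 × [1 + 0.66 × 1.32] = 0.823 × 1.8712 = 1.5400
E(R) = R_f + β_L × MRP = 3.48% + 1.5400 × 7.41% = 14.89%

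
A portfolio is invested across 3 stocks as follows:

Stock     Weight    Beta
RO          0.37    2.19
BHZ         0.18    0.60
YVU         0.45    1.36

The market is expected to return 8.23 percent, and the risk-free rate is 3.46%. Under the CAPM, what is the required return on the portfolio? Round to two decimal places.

β_P = Σ w_i β_i = 0.37×2.19 + 0.18×0.60 + 0.45×1.36 = 1.5303
MRP = 8.23% − 3.46% = 4.77%
E(R_P) = R_f + β_P × MRP = 3.46% + 1.5303 × 4.77% = 10.76%

10.76%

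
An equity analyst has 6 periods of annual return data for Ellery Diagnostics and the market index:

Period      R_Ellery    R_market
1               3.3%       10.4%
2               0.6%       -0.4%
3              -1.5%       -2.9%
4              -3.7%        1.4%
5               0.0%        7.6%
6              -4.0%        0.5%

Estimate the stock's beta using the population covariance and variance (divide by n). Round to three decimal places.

0.351

Mean R_i = (3.3 + 0.6 − 1.5 − 3.7 + 0.0 − 4.0) / 6 = -0.8833%
Mean R_m = (10.4 − 0.4 − 2.9 + 1.4 + 7.6 + 0.5) / 6 = 2.7667%
Σ(R_i − R̄_i)(R_m − R̄_m) = 45.9133  ⇒  Cov = 45.9133 / 6 = 7.6522
Σ(R_m − R̄_m)² = 130.7733  ⇒  Var(R_m) = 130.7733 / 6 = 21.7956
β = Cov / Var(R_m) = 7.6522 / 21.7956 = 0.3511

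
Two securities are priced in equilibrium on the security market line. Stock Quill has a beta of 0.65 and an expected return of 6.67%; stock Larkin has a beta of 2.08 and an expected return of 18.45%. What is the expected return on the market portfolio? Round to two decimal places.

Both satisfy E(R) = R_f + β·MRP, so the slope of the SML is
MRP = (18.45% − 6.67%) / (2.08 − 0.65) = 11.78% / 1.43 = 8.2378%
R_f = E(R_Quill) − β_Quill·MRP = 6.67% − 0.65 × 8.2378% = 1.3154%
E(R_m) = R_f + MRP = 1.3154% + 8.2378% = 9.55%

9.55%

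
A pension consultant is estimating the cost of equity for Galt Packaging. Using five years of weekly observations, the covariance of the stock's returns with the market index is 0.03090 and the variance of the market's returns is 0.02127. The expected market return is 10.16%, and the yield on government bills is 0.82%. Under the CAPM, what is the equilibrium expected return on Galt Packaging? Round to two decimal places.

β = Cov(R_i, R_m) / Var(R_m) = 0.03090 / 0.02127 = 1.4528
MRP = 10.16% − 0.82% = 9.34%
E(R) = R_f + β × MRP = 0.82% + 1.4528 × 9.34% = 14.39%

14.39%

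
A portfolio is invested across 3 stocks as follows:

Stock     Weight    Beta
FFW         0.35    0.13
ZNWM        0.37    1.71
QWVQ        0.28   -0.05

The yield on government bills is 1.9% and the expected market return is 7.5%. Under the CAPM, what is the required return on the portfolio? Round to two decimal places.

5.62%

β_P = Σ w_i β_i = 0.35×0.13 + 0.37×1.71 + 0.28×-0.05 = 0.6642
MRP = 7.5% − 1.9% = 5.60%
E(R_P) = R_f + β_P × MRP = 1.9% + 0.6642 × 5.6% = 5.62%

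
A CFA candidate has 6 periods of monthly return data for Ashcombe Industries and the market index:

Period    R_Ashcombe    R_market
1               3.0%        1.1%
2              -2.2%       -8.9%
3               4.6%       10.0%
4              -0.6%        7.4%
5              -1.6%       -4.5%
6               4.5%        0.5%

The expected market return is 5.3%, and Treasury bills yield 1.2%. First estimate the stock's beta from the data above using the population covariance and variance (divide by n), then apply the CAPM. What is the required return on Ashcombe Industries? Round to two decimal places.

Mean R_i = (3.0 − 2.2 + 4.6 − 0.6 − 1.6 + 4.5) / 6 = 1.2833%
Mean R_m = (1.1 − 8.9 + 10.0 + 7.4 − 4.5 + 0.5) / 6 = 0.9333%
Σ(R_i − R̄_i)(R_m − R̄_m) = 66.7033  ⇒  Cov = 66.7033 / 6 = 11.1172
Σ(R_m − R̄_m)² = 250.4533  ⇒  Var(R_m) = 250.4533 / 6 = 41.7422
β = Cov / Var(R_m) = 11.1172 / 41.7422 = 0.2663
MRP = 5.3% − 1.2% = 4.10%
E(R) = R_f + β × MRP = 1.2% + 0.2663 × 4.1% = 2.29%

2.29%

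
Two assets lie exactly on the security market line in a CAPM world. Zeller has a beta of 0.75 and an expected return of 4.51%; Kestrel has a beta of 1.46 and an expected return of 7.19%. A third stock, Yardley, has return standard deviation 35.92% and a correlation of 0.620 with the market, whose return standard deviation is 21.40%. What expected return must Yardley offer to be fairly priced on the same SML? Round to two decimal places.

MRP = (7.19% − 4.51%) / (1.46 − 0.75) = 3.7746%
R_f = 4.51% − 0.75 × 3.7746% = 1.6791%
β_Yardley = ρ·σ_i/σ_m = 0.620 × 35.92 / 21.40 = 1.0407
E(R_Yardley) = R_f + β × MRP = 1.6791% + 1.0407 × 3.7746% = 5.61%

5.61%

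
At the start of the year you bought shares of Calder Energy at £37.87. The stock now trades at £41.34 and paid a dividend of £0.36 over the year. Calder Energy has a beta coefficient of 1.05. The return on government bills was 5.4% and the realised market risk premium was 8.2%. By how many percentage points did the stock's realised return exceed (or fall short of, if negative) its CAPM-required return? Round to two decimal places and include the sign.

-3.90%

Realised HPR = (P1 + D1 − P0) / P0 = (41.34 + 0.36 − 37.87) / 37.87 = 3.83 / 37.87 = 10.1135%
CAPM required = R_f + β·MRP = 5.4% + 1.05 × 8.2% = 14.0100%
α = realised − required = 10.1135% − 14.0100% = -3.90%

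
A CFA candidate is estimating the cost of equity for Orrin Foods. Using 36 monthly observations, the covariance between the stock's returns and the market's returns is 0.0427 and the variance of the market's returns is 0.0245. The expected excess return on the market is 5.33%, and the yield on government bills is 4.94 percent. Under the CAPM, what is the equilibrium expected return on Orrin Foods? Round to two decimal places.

14.23%

β = Cov(R_i, R_m) / Var(R_m) = 0.0427 / 0.0245 = 1.7429
E(R) = R_f + β × MRP = 4.94% + 1.7429 × 5.33% = 14.23%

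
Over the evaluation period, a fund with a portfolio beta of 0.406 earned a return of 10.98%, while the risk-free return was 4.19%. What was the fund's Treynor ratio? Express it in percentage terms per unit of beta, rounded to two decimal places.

16.72%

Treynor = (R_P − R_f) / β_P = (10.98% − 4.19%) / 0.4060 = 6.79% / 0.4060 = 16.72%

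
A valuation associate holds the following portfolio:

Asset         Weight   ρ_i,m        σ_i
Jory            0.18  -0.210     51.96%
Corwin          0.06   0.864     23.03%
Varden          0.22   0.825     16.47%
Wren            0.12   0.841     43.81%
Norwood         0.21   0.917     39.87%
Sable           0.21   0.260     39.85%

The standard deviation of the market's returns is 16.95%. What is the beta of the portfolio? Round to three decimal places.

0.973

β_Jory = -0.210 × 51.96% / 16.95% = -0.6438
β_Corwin = 0.864 × 23.03% / 16.95% = 1.1739
β_Varden = 0.825 × 16.47% / 16.95% = 0.8016
β_Wren = 0.841 × 43.81% / 16.95% = 2.1737
β_Norwood = 0.917 × 39.87% / 16.95% = 2.1570
β_Sable = 0.260 × 39.85% / 16.95% = 0.6113
β_P = Σ w_i β_i = 0.18×-0.6438 + 0.06×1.1739 + 0.22×0.8016 + 0.12×2.1737 + 0.21×2.1570 + 0.21×0.6113 = 0.9731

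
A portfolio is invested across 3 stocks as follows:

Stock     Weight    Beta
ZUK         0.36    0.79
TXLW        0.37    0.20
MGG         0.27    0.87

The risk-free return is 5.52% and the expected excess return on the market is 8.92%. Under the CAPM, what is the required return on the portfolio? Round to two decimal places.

10.81%

β_P = Σ w_i β_i = 0.36×0.79 + 0.37×0.20 + 0.27×0.87 = 0.5933
E(R_P) = R_f + β_P × MRP = 5.52% + 0.5933 × 8.92% = 10.81%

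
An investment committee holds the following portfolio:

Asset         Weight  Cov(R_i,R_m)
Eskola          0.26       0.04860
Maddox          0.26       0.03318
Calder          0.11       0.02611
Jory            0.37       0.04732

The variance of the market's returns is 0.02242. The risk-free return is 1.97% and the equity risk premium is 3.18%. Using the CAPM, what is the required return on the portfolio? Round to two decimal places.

7.88%

β_Eskola = 0.04860 / 0.02242 = 2.1677
β_Maddox = 0.03318 / 0.02242 = 1.4799
β_Calder = 0.02611 / 0.02242 = 1.1646
β_Jory = 0.04732 / 0.02242 = 2.1106
β_P = Σ w_i β_i = 0.26×2.1677 + 0.26×1.4799 + 0.11×1.1646 + 0.37×2.1106 = 1.8574
E(R_P) = R_f + β_P × MRP = 1.97% + 1.8574 × 3.18% = 7.88%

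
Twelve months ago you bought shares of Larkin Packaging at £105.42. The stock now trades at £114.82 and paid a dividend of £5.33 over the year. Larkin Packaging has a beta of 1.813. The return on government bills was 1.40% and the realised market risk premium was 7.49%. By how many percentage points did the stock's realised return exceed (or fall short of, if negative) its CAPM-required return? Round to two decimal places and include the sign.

Realised HPR = (P1 + D1 − P0) / P0 = (114.82 + 5.33 − 105.42) / 105.42 = 14.73 / 105.42 = 13.9727%
CAPM required = R_f + β·MRP = 1.40% + 1.813 × 7.49% = 14.97937%
α = realised − required = 13.9727% − 14.97937% = -1.01%

-1.01%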